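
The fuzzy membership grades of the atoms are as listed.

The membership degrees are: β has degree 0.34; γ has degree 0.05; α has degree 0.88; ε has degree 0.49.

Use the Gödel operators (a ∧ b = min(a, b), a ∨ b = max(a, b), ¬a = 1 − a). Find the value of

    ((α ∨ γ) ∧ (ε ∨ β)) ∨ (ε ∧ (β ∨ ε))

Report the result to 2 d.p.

0.49

α ∨ γ = max(a, b) on (0.88, 0.05) = 0.88
ε ∨ β = max(a, b) on (0.49, 0.34) = 0.49
(α ∨ γ) ∧ (ε ∨ β) = min(a, b) on (0.88, 0.49) = 0.49
β ∨ ε = max(a, b) on (0.34, 0.49) = 0.49
ε ∧ (β ∨ ε) = min(a, b) on (0.49, 0.49) = 0.49
((α ∨ γ) ∧ (ε ∨ β)) ∨ (ε ∧ (β ∨ ε)) = max(a, b) on (0.49, 0.49) = 0.49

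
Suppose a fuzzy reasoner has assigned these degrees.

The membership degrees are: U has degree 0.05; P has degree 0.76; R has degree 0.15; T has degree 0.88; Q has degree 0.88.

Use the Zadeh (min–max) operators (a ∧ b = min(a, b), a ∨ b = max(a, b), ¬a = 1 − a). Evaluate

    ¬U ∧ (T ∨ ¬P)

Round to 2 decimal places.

¬U = 1 − 0.05 = 0.95
¬P = 1 − 0.76 = 0.24
T ∨ ¬P = max(a, b) on (0.88, 0.24) = 0.88
¬U ∧ (T ∨ ¬P) = min(a, b) on (0.95, 0.88) = 0.88

0.88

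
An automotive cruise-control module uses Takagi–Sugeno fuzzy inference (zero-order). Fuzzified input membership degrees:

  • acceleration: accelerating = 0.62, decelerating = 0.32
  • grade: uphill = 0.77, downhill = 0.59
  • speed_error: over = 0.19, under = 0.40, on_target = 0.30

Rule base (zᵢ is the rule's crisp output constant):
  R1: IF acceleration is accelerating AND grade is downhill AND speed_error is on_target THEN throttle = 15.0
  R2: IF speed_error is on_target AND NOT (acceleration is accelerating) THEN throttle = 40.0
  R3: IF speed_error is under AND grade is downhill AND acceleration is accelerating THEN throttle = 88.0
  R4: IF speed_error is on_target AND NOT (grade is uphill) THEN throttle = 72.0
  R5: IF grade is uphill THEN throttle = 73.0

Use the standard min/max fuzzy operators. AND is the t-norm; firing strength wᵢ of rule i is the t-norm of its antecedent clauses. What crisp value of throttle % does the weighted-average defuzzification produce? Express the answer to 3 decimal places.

R1 (z=15.0): accelerating=0.62, downhill=0.59, on_target=0.30; AND[min(a, b)] → w = 0.30
R2 (z=40.0): on_target=0.30, ¬accelerating=1−0.62=0.38; AND[min(a, b)] → w = 0.30
R3 (z=88.0): under=0.40, downhill=0.59, accelerating=0.62; AND[min(a, b)] → w = 0.40
R4 (z=72.0): on_target=0.30, ¬uphill=1−0.77=0.23; AND[min(a, b)] → w = 0.23
R5 (z=73.0): uphill=0.77 → w = 0.77
Weighted average = (0.30·15.0 + 0.30·40.0 + 0.40·88.0 + 0.23·72.0 + 0.77·73.0) / (0.30 + 0.30 + 0.40 + 0.23 + 0.77)
  = 124.4700 / 2.0000 = 62.235

62.235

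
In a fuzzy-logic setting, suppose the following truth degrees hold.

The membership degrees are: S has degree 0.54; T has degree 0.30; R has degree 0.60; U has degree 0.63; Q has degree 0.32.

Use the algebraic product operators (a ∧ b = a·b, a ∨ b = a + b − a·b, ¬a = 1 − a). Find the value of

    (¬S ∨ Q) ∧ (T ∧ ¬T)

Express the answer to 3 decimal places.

¬S = 1 − 0.5400 = 0.4600
¬S ∨ Q = a + b − a·b on (0.4600, 0.3200) = 0.6328
¬T = 1 − 0.3000 = 0.7000
T ∧ ¬T = a·b on (0.3000, 0.7000) = 0.2100
(¬S ∨ Q) ∧ (T ∧ ¬T) = a·b on (0.6328, 0.2100) = 0.1329

0.133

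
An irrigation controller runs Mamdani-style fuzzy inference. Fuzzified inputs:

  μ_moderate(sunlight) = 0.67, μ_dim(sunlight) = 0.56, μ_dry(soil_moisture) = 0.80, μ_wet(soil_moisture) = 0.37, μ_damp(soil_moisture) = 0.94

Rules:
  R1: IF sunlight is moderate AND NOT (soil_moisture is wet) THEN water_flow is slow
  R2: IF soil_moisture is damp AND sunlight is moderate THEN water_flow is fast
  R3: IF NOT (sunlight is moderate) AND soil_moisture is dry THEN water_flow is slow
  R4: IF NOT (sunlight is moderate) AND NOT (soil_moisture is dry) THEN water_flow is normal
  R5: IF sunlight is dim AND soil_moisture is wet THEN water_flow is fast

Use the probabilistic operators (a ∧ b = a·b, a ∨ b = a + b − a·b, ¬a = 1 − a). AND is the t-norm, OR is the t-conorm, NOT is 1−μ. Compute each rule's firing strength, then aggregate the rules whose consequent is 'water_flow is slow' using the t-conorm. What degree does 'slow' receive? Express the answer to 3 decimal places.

R1: moderate=0.67, ¬wet=1−0.37=0.63; AND[a·b] → w = 0.4221
R2: damp=0.94, moderate=0.67; AND[a·b] → w = 0.6298
R3: ¬moderate=1−0.67=0.33, dry=0.80; AND[a·b] → w = 0.2640
R4: ¬moderate=1−0.67=0.33, ¬dry=1−0.80=0.20; AND[a·b] → w = 0.0660
R5: dim=0.56, wet=0.37; AND[a·b] → w = 0.2072
Rules with consequent 'slow': {R1, R3} → strengths 0.4221, 0.2640
Aggregate via t-conorm [a + b − a·b]: 0.5747

0.575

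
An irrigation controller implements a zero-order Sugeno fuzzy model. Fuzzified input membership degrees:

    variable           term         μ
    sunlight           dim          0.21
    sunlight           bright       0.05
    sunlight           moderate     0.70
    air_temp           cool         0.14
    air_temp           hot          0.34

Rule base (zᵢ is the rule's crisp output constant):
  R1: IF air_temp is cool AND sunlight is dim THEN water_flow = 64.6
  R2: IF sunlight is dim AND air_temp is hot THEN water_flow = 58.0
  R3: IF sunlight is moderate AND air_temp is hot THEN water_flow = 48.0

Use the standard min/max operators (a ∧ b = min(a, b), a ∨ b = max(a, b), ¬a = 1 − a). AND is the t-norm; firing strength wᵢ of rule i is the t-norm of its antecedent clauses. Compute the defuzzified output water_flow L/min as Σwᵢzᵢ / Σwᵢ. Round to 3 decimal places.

54.412

R1 (z=64.6): cool=0.14, dim=0.21; AND[min(a, b)] → w = 0.14
R2 (z=58.0): dim=0.21, hot=0.34; AND[min(a, b)] → w = 0.21
R3 (z=48.0): moderate=0.70, hot=0.34; AND[min(a, b)] → w = 0.34
Weighted average = (0.14·64.6 + 0.21·58.0 + 0.34·48.0) / (0.14 + 0.21 + 0.34)
  = 37.5440 / 0.6900 = 54.412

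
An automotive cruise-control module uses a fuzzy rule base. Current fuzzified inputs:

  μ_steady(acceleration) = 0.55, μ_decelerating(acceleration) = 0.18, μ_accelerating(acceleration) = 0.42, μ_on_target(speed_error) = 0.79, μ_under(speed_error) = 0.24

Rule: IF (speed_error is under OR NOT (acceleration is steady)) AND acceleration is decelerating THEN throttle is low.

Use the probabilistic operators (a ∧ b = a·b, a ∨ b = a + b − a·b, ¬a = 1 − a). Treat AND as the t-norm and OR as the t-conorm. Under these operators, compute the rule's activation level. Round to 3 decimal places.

0.105

firing strength: (under=0.24 OR ¬steady=1−0.55=0.45) = 0.5820; AND[a·b] with decelerating=0.18 → w = 0.1048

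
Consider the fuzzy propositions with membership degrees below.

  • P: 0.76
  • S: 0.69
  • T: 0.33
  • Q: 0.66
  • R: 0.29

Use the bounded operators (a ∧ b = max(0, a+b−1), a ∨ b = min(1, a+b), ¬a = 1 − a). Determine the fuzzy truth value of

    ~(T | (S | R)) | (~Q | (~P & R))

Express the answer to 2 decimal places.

S | R = min(1, a+b) on (0.69, 0.29) = 0.98
T | (S | R) = min(1, a+b) on (0.33, 0.98) = 1.00
~(T | (S | R)) = 1 − 1.00 = 0.00
~Q = 1 − 0.66 = 0.34
~P = 1 − 0.76 = 0.24
~P & R = max(0, a+b−1) on (0.24, 0.29) = 0.00
~Q | (~P & R) = min(1, a+b) on (0.34, 0.00) = 0.34
~(T | (S | R)) | (~Q | (~P & R)) = min(1, a+b) on (0.00, 0.34) = 0.34

0.34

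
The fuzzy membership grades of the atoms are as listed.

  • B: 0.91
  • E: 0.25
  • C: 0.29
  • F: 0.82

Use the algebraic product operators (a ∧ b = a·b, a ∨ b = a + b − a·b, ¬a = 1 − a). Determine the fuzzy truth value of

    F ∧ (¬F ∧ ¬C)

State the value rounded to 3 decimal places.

¬F = 1 − 0.8200 = 0.1800
¬C = 1 − 0.2900 = 0.7100
¬F ∧ ¬C = a·b on (0.1800, 0.7100) = 0.1278
F ∧ (¬F ∧ ¬C) = a·b on (0.8200, 0.1278) = 0.1048

0.105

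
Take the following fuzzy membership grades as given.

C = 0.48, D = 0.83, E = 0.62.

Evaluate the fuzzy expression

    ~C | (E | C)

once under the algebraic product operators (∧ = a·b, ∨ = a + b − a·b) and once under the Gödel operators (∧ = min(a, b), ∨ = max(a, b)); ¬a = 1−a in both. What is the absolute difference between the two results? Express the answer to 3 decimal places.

0.285

Under algebraic product:
  ~C = 1 − 0.4800 = 0.5200
  E | C = a + b − a·b on (0.6200, 0.4800) = 0.8024
  ~C | (E | C) = a + b − a·b on (0.5200, 0.8024) = 0.9052
  → value = 0.9052
Under Gödel:
  ~C = 1 − 0.48 = 0.52
  E | C = max(a, b) on (0.62, 0.48) = 0.62
  ~C | (E | C) = max(a, b) on (0.52, 0.62) = 0.62
  → value = 0.6200
|0.9052 − 0.6200| = 0.285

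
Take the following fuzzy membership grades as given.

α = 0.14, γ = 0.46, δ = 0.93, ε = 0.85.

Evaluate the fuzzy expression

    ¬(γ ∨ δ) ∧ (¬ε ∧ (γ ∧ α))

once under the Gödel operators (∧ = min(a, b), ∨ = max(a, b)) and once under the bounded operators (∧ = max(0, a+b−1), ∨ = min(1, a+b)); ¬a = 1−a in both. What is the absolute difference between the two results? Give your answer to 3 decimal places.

Under Gödel:
  γ ∨ δ = max(a, b) on (0.46, 0.93) = 0.93
  ¬(γ ∨ δ) = 1 − 0.93 = 0.07
  ¬ε = 1 − 0.85 = 0.15
  γ ∧ α = min(a, b) on (0.46, 0.14) = 0.14
  ¬ε ∧ (γ ∧ α) = min(a, b) on (0.15, 0.14) = 0.14
  ¬(γ ∨ δ) ∧ (¬ε ∧ (γ ∧ α)) = min(a, b) on (0.07, 0.14) = 0.07
  → value = 0.0700
Under bounded:
  γ ∨ δ = min(1, a+b) on (0.46, 0.93) = 1.00
  ¬(γ ∨ δ) = 1 − 1.00 = 0.00
  ¬ε = 1 − 0.85 = 0.15
  γ ∧ α = max(0, a+b−1) on (0.46, 0.14) = 0.00
  ¬ε ∧ (γ ∧ α) = max(0, a+b−1) on (0.15, 0.00) = 0.00
  ¬(γ ∨ δ) ∧ (¬ε ∧ (γ ∧ α)) = max(0, a+b−1) on (0.00, 0.00) = 0.00
  → value = 0.0000
|0.0700 − 0.0000| = 0.070

0.070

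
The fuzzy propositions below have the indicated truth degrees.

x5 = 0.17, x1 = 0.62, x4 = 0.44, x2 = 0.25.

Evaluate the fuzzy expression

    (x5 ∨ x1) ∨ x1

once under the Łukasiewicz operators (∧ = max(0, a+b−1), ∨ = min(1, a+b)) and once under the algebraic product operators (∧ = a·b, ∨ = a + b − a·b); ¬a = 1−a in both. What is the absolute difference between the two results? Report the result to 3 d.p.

Under Łukasiewicz:
  x5 ∨ x1 = min(1, a+b) on (0.17, 0.62) = 0.79
  (x5 ∨ x1) ∨ x1 = min(1, a+b) on (0.79, 0.62) = 1.00
  → value = 1.0000
Under algebraic product:
  x5 ∨ x1 = a + b − a·b on (0.1700, 0.6200) = 0.6846
  (x5 ∨ x1) ∨ x1 = a + b − a·b on (0.6846, 0.6200) = 0.8801
  → value = 0.8801
|1.0000 − 0.8801| = 0.120

0.120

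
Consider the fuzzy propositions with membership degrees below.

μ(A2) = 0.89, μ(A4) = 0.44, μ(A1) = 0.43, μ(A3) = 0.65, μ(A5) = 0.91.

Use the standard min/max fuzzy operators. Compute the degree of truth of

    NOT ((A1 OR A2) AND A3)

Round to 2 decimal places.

0.35

A1 OR A2 = max(a, b) on (0.43, 0.89) = 0.89
(A1 OR A2) AND A3 = min(a, b) on (0.89, 0.65) = 0.65
NOT ((A1 OR A2) AND A3) = 1 − 0.65 = 0.35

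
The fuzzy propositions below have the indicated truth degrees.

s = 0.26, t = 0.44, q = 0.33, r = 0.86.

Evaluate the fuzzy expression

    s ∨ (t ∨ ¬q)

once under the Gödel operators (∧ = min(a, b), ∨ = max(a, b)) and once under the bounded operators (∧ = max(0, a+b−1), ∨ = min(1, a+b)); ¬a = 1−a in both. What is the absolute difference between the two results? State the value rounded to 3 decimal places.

Under Gödel:
  ¬q = 1 − 0.33 = 0.67
  t ∨ ¬q = max(a, b) on (0.44, 0.67) = 0.67
  s ∨ (t ∨ ¬q) = max(a, b) on (0.26, 0.67) = 0.67
  → value = 0.6700
Under bounded:
  ¬q = 1 − 0.33 = 0.67
  t ∨ ¬q = min(1, a+b) on (0.44, 0.67) = 1.00
  s ∨ (t ∨ ¬q) = min(1, a+b) on (0.26, 1.00) = 1.00
  → value = 1.0000
|0.6700 − 1.0000| = 0.330

0.330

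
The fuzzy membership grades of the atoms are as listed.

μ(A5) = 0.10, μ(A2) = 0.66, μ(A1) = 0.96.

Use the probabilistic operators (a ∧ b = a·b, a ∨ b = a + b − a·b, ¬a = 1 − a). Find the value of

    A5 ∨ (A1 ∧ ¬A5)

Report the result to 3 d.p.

0.878

¬A5 = 1 − 0.1000 = 0.9000
A1 ∧ ¬A5 = a·b on (0.9600, 0.9000) = 0.8640
A5 ∨ (A1 ∧ ¬A5) = a + b − a·b on (0.1000, 0.8640) = 0.8776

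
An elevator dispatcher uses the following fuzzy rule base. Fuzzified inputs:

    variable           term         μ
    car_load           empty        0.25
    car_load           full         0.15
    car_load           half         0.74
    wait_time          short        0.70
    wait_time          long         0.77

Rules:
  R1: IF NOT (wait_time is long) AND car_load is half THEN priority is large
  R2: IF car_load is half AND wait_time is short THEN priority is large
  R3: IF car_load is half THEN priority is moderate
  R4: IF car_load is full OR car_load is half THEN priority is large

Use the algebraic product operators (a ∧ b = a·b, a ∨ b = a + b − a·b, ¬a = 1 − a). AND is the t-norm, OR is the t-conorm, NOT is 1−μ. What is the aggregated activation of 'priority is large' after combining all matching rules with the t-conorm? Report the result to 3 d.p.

R1: ¬long=1−0.77=0.23, half=0.74; AND[a·b] → w = 0.1702
R2: half=0.74, short=0.70; AND[a·b] → w = 0.5180
R3: half=0.74 → w = 0.7400
R4: full=0.15, half=0.74; OR[a + b − a·b] → w = 0.7790
Rules with consequent 'large': {R1, R2, R4} → strengths 0.1702, 0.5180, 0.7790
Aggregate via t-conorm [a + b − a·b]: 0.9116

0.912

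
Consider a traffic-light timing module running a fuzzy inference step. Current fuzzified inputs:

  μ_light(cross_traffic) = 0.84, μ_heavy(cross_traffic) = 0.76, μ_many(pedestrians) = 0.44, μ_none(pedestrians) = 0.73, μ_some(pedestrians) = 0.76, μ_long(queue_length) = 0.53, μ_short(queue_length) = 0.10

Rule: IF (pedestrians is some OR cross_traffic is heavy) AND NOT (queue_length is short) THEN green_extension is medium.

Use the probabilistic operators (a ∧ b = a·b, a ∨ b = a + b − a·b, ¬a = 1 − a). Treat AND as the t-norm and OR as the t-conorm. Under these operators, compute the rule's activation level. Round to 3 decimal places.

firing strength: (some=0.76 OR heavy=0.76) = 0.9424; AND[a·b] with ¬short=1−0.10=0.90 → w = 0.8482

0.848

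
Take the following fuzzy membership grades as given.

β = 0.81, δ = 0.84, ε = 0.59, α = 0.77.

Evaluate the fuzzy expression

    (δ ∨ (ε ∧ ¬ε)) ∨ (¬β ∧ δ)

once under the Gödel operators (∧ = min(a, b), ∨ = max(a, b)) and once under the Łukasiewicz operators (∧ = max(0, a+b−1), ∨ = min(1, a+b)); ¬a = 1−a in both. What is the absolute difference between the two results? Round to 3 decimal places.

0.030

Under Gödel:
  ¬ε = 1 − 0.59 = 0.41
  ε ∧ ¬ε = min(a, b) on (0.59, 0.41) = 0.41
  δ ∨ (ε ∧ ¬ε) = max(a, b) on (0.84, 0.41) = 0.84
  ¬β = 1 − 0.81 = 0.19
  ¬β ∧ δ = min(a, b) on (0.19, 0.84) = 0.19
  (δ ∨ (ε ∧ ¬ε)) ∨ (¬β ∧ δ) = max(a, b) on (0.84, 0.19) = 0.84
  → value = 0.8400
Under Łukasiewicz:
  ¬ε = 1 − 0.59 = 0.41
  ε ∧ ¬ε = max(0, a+b−1) on (0.59, 0.41) = 0.00
  δ ∨ (ε ∧ ¬ε) = min(1, a+b) on (0.84, 0.00) = 0.84
  ¬β = 1 − 0.81 = 0.19
  ¬β ∧ δ = max(0, a+b−1) on (0.19, 0.84) = 0.03
  (δ ∨ (ε ∧ ¬ε)) ∨ (¬β ∧ δ) = min(1, a+b) on (0.84, 0.03) = 0.87
  → value = 0.8700
|0.8400 − 0.8700| = 0.030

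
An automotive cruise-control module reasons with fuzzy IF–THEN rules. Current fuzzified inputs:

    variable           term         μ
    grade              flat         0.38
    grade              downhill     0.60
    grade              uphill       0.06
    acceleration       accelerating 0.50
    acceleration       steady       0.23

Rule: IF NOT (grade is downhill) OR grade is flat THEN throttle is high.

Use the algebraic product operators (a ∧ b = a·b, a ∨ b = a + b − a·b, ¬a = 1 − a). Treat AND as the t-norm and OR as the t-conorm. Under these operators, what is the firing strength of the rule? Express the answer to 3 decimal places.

firing strength: ¬downhill=1−0.60=0.40, flat=0.38; OR[a + b − a·b] → w = 0.6280

0.628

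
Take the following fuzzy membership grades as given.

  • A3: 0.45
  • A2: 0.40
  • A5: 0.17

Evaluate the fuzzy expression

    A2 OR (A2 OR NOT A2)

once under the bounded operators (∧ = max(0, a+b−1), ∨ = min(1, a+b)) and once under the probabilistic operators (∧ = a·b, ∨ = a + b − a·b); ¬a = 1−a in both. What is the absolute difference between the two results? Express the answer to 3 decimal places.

Under bounded:
  NOT A2 = 1 − 0.40 = 0.60
  A2 OR NOT A2 = min(1, a+b) on (0.40, 0.60) = 1.00
  A2 OR (A2 OR NOT A2) = min(1, a+b) on (0.40, 1.00) = 1.00
  → value = 1.0000
Under probabilistic:
  NOT A2 = 1 − 0.4000 = 0.6000
  A2 OR NOT A2 = a + b − a·b on (0.4000, 0.6000) = 0.7600
  A2 OR (A2 OR NOT A2) = a + b − a·b on (0.4000, 0.7600) = 0.8560
  → value = 0.8560
|1.0000 − 0.8560| = 0.144

0.144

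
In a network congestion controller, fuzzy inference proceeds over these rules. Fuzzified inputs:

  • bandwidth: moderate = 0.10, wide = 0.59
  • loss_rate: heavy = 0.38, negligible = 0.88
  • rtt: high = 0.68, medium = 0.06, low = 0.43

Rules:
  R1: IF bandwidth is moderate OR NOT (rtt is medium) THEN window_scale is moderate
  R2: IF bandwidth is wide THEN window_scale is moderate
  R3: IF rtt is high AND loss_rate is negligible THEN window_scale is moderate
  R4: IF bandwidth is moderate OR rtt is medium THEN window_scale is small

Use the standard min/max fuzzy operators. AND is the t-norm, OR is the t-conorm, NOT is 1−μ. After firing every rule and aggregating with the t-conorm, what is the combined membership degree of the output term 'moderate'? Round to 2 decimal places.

0.94

R1: moderate=0.10, ¬medium=1−0.06=0.94; OR[max(a, b)] → w = 0.94
R2: wide=0.59 → w = 0.59
R3: high=0.68, negligible=0.88; AND[min(a, b)] → w = 0.68
R4: moderate=0.10, medium=0.06; OR[max(a, b)] → w = 0.10
Rules with consequent 'moderate': {R1, R2, R3} → strengths 0.94, 0.59, 0.68
Aggregate via t-conorm [max(a, b)]: 0.94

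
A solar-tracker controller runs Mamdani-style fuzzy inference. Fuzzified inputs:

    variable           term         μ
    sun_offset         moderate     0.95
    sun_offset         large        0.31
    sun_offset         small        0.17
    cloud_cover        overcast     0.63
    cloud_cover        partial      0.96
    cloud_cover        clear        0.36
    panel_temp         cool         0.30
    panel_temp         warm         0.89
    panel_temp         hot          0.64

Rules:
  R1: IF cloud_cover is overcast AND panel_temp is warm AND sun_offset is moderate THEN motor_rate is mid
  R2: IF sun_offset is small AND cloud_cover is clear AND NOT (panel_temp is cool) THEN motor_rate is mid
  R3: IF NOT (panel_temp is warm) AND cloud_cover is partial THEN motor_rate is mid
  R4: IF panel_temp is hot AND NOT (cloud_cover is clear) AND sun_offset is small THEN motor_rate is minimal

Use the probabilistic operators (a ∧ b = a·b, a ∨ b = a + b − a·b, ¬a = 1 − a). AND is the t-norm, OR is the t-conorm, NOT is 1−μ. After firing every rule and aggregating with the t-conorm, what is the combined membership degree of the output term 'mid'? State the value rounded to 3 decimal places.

R1: overcast=0.63, warm=0.89, moderate=0.95; AND[a·b] → w = 0.5327
R2: small=0.17, clear=0.36, ¬cool=1−0.30=0.70; AND[a·b] → w = 0.0428
R3: ¬warm=1−0.89=0.11, partial=0.96; AND[a·b] → w = 0.1056
R4: hot=0.64, ¬clear=1−0.36=0.64, small=0.17; AND[a·b] → w = 0.0696
Rules with consequent 'mid': {R1, R2, R3} → strengths 0.5327, 0.0428, 0.1056
Aggregate via t-conorm [a + b − a·b]: 0.5999

0.600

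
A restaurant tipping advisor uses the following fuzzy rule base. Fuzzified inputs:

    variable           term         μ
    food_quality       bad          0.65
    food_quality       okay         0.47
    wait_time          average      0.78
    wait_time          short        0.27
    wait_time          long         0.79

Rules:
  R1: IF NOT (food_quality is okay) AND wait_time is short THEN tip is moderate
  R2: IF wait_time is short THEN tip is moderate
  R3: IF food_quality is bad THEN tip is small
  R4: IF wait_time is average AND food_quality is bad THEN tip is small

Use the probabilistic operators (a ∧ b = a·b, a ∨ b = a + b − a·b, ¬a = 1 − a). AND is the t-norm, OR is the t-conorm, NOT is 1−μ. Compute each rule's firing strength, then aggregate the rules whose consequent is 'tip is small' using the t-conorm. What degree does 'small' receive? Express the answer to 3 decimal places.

R1: ¬okay=1−0.47=0.53, short=0.27; AND[a·b] → w = 0.1431
R2: short=0.27 → w = 0.2700
R3: bad=0.65 → w = 0.6500
R4: average=0.78, bad=0.65; AND[a·b] → w = 0.5070
Rules with consequent 'small': {R3, R4} → strengths 0.6500, 0.5070
Aggregate via t-conorm [a + b − a·b]: 0.8275

0.827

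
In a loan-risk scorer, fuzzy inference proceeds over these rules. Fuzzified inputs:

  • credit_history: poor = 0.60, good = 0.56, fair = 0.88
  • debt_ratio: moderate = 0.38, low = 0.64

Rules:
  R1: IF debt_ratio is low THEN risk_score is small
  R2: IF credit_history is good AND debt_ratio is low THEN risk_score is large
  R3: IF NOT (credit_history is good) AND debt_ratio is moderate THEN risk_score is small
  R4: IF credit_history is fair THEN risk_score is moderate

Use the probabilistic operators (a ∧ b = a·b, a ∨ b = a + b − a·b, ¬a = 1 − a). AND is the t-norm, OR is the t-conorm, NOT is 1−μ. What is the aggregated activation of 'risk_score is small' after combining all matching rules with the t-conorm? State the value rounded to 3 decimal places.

R1: low=0.64 → w = 0.6400
R2: good=0.56, low=0.64; AND[a·b] → w = 0.3584
R3: ¬good=1−0.56=0.44, moderate=0.38; AND[a·b] → w = 0.1672
R4: fair=0.88 → w = 0.8800
Rules with consequent 'small': {R1, R3} → strengths 0.6400, 0.1672
Aggregate via t-conorm [a + b − a·b]: 0.7002

0.700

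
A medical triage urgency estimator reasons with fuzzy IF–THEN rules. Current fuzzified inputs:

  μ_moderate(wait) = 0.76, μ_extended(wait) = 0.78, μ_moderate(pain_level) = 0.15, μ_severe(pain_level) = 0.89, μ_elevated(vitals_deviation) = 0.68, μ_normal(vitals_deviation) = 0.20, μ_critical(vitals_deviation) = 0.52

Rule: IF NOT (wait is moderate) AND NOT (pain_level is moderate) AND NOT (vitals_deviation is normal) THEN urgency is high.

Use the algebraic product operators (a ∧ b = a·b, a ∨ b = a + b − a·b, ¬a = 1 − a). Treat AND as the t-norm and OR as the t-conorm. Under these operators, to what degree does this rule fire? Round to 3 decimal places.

0.163

firing strength: ¬moderate=1−0.76=0.24, ¬moderate=1−0.15=0.85, ¬normal=1−0.20=0.80; AND[a·b] → w = 0.1632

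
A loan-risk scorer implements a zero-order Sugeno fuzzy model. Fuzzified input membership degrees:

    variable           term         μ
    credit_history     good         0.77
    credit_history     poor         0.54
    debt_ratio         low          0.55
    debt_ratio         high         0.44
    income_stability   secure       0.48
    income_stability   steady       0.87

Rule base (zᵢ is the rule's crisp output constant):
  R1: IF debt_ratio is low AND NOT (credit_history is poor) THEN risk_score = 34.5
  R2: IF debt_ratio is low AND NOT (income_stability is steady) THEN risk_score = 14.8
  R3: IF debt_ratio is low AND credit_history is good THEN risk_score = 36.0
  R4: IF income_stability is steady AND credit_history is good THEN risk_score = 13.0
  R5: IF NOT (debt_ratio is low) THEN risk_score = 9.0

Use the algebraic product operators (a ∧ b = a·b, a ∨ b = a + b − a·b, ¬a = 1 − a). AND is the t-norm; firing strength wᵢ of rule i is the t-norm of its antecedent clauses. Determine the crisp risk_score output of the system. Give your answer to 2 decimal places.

20.23

R1 (z=34.5): low=0.55, ¬poor=1−0.54=0.46; AND[a·b] → w = 0.2530
R2 (z=14.8): low=0.55, ¬steady=1−0.87=0.13; AND[a·b] → w = 0.0715
R3 (z=36.0): low=0.55, good=0.77; AND[a·b] → w = 0.4235
R4 (z=13.0): steady=0.87, good=0.77; AND[a·b] → w = 0.6699
R5 (z=9.0): ¬low=1−0.55=0.45 → w = 0.4500
Weighted average = (0.2530·34.5 + 0.0715·14.8 + 0.4235·36.0 + 0.6699·13.0 + 0.4500·9.0) / (0.2530 + 0.0715 + 0.4235 + 0.6699 + 0.4500)
  = 37.7914 / 1.8679 = 20.23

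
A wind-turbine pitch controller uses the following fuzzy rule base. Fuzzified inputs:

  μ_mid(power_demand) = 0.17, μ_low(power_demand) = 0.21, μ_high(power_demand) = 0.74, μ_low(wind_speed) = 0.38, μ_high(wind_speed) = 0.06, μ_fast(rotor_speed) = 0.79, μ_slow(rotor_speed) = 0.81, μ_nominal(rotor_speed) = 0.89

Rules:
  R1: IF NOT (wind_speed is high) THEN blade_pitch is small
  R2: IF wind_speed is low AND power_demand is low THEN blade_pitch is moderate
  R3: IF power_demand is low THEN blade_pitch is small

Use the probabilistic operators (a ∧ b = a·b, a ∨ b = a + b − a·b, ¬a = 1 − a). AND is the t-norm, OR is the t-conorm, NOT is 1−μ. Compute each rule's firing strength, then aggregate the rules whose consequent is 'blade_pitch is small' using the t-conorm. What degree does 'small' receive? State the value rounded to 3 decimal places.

0.953

R1: ¬high=1−0.06=0.94 → w = 0.9400
R2: low=0.38, low=0.21; AND[a·b] → w = 0.0798
R3: low=0.21 → w = 0.2100
Rules with consequent 'small': {R1, R3} → strengths 0.9400, 0.2100
Aggregate via t-conorm [a + b − a·b]: 0.9526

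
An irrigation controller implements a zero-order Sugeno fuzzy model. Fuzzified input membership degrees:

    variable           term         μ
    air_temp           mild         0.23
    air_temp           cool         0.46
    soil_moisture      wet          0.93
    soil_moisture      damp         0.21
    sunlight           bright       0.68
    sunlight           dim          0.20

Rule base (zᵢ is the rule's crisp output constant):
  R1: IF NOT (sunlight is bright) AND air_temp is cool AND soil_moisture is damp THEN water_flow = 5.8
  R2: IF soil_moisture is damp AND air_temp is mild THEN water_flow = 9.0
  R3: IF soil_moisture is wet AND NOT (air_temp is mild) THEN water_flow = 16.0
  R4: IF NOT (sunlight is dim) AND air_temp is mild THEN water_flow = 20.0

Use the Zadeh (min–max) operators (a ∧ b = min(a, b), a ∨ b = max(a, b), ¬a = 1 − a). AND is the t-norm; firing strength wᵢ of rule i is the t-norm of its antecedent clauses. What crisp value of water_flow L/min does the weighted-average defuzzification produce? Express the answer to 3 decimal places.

14.104

R1 (z=5.8): ¬bright=1−0.68=0.32, cool=0.46, damp=0.21; AND[min(a, b)] → w = 0.21
R2 (z=9.0): damp=0.21, mild=0.23; AND[min(a, b)] → w = 0.21
R3 (z=16.0): wet=0.93, ¬mild=1−0.23=0.77; AND[min(a, b)] → w = 0.77
R4 (z=20.0): ¬dim=1−0.20=0.80, mild=0.23; AND[min(a, b)] → w = 0.23
Weighted average = (0.21·5.8 + 0.21·9.0 + 0.77·16.0 + 0.23·20.0) / (0.21 + 0.21 + 0.77 + 0.23)
  = 20.0280 / 1.4200 = 14.104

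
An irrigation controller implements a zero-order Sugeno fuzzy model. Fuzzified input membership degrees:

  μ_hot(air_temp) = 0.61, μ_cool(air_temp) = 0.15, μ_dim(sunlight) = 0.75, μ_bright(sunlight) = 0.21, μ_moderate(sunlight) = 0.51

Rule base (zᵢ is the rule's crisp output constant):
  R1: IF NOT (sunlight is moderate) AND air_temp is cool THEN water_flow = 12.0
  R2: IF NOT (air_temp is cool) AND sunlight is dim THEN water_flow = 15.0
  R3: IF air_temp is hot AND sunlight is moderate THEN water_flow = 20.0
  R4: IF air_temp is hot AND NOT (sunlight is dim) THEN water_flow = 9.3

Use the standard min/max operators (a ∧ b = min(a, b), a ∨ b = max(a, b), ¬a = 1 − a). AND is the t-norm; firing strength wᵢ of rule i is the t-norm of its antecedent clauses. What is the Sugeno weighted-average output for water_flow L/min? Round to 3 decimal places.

15.407

R1 (z=12.0): ¬moderate=1−0.51=0.49, cool=0.15; AND[min(a, b)] → w = 0.15
R2 (z=15.0): ¬cool=1−0.15=0.85, dim=0.75; AND[min(a, b)] → w = 0.75
R3 (z=20.0): hot=0.61, moderate=0.51; AND[min(a, b)] → w = 0.51
R4 (z=9.3): hot=0.61, ¬dim=1−0.75=0.25; AND[min(a, b)] → w = 0.25
Weighted average = (0.15·12.0 + 0.75·15.0 + 0.51·20.0 + 0.25·9.3) / (0.15 + 0.75 + 0.51 + 0.25)
  = 25.5750 / 1.6600 = 15.407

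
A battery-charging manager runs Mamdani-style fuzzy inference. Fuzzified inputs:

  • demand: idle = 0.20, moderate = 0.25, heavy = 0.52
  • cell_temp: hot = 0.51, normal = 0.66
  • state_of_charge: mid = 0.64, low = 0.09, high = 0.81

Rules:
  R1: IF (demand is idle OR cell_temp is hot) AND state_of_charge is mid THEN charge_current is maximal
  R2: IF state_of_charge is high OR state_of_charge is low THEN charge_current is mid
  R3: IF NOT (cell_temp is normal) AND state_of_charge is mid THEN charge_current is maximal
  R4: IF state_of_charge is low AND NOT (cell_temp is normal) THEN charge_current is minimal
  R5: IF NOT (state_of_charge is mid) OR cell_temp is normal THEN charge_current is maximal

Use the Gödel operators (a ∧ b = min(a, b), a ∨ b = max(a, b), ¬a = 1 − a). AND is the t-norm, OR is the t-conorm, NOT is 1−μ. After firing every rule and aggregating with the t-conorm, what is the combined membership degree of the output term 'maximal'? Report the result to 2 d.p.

0.66

R1: (idle=0.20 OR hot=0.51) = 0.51; AND[min(a, b)] with mid=0.64 → w = 0.51
R2: high=0.81, low=0.09; OR[max(a, b)] → w = 0.81
R3: ¬normal=1−0.66=0.34, mid=0.64; AND[min(a, b)] → w = 0.34
R4: low=0.09, ¬normal=1−0.66=0.34; AND[min(a, b)] → w = 0.09
R5: ¬mid=1−0.64=0.36, normal=0.66; OR[max(a, b)] → w = 0.66
Rules with consequent 'maximal': {R1, R3, R5} → strengths 0.51, 0.34, 0.66
Aggregate via t-conorm [max(a, b)]: 0.66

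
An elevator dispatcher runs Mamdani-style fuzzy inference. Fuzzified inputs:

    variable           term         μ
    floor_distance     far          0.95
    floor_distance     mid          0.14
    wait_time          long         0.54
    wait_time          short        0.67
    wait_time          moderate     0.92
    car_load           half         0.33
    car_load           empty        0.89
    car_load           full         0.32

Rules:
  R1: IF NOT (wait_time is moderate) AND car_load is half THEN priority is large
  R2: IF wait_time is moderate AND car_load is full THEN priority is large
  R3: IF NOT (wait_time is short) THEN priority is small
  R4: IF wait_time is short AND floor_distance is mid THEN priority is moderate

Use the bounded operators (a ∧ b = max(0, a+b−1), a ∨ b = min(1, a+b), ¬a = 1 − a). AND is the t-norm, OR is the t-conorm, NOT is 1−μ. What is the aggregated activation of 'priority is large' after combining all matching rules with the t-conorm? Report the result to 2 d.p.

R1: ¬moderate=1−0.92=0.08, half=0.33; AND[max(0, a+b−1)] → w = 0.00
R2: moderate=0.92, full=0.32; AND[max(0, a+b−1)] → w = 0.24
R3: ¬short=1−0.67=0.33 → w = 0.33
R4: short=0.67, mid=0.14; AND[max(0, a+b−1)] → w = 0.00
Rules with consequent 'large': {R1, R2} → strengths 0.00, 0.24
Aggregate via t-conorm [min(1, a+b)]: 0.24

0.24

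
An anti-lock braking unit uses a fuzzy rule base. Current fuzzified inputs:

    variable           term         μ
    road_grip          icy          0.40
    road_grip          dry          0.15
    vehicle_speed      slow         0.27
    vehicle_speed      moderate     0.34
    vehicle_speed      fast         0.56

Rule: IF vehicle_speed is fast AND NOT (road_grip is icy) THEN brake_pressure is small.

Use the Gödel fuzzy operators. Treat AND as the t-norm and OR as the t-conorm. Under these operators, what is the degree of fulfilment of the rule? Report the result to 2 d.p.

firing strength: fast=0.56, ¬icy=1−0.40=0.60; AND[min(a, b)] → w = 0.56

0.56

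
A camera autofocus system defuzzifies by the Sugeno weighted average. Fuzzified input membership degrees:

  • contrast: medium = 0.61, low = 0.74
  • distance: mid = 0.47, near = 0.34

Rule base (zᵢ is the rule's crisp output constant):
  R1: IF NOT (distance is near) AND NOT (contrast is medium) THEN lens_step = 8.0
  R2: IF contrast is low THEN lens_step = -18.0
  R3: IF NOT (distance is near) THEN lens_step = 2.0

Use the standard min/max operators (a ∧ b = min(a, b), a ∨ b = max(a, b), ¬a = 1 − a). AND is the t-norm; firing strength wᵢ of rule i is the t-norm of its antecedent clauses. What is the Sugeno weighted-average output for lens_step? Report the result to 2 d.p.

R1 (z=8.0): ¬near=1−0.34=0.66, ¬medium=1−0.61=0.39; AND[min(a, b)] → w = 0.39
R2 (z=-18.0): low=0.74 → w = 0.74
R3 (z=2.0): ¬near=1−0.34=0.66 → w = 0.66
Weighted average = (0.39·8.0 + 0.74·-18.0 + 0.66·2.0) / (0.39 + 0.74 + 0.66)
  = -8.8800 / 1.7900 = -4.96

-4.96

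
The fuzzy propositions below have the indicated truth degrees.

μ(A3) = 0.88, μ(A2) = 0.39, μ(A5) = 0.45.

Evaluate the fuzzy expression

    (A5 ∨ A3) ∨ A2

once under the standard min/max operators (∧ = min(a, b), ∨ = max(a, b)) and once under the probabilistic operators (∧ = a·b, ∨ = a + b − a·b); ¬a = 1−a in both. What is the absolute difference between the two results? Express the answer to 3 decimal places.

Under standard min/max:
  A5 ∨ A3 = max(a, b) on (0.45, 0.88) = 0.88
  (A5 ∨ A3) ∨ A2 = max(a, b) on (0.88, 0.39) = 0.88
  → value = 0.8800
Under probabilistic:
  A5 ∨ A3 = a + b − a·b on (0.4500, 0.8800) = 0.9340
  (A5 ∨ A3) ∨ A2 = a + b − a·b on (0.9340, 0.3900) = 0.9597
  → value = 0.9597
|0.8800 − 0.9597| = 0.080

0.080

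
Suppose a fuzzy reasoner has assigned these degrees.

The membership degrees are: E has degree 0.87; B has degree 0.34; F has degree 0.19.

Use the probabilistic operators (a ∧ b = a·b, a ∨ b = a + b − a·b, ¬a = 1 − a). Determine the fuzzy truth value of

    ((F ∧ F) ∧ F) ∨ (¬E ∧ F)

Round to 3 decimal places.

F ∧ F = a·b on (0.1900, 0.1900) = 0.0361
(F ∧ F) ∧ F = a·b on (0.0361, 0.1900) = 0.0069
¬E = 1 − 0.8700 = 0.1300
¬E ∧ F = a·b on (0.1300, 0.1900) = 0.0247
((F ∧ F) ∧ F) ∨ (¬E ∧ F) = a + b − a·b on (0.0069, 0.0247) = 0.0314

0.031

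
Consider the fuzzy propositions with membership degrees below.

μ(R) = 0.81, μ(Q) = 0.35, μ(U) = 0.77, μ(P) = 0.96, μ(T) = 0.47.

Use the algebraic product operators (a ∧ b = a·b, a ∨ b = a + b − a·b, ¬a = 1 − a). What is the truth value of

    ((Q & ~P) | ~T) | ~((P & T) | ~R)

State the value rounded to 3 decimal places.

0.743

~P = 1 − 0.9600 = 0.0400
Q & ~P = a·b on (0.3500, 0.0400) = 0.0140
~T = 1 − 0.4700 = 0.5300
(Q & ~P) | ~T = a + b − a·b on (0.0140, 0.5300) = 0.5366
P & T = a·b on (0.9600, 0.4700) = 0.4512
~R = 1 − 0.8100 = 0.1900
(P & T) | ~R = a + b − a·b on (0.4512, 0.1900) = 0.5555
~((P & T) | ~R) = 1 − 0.5555 = 0.4445
((Q & ~P) | ~T) | ~((P & T) | ~R) = a + b − a·b on (0.5366, 0.4445) = 0.7426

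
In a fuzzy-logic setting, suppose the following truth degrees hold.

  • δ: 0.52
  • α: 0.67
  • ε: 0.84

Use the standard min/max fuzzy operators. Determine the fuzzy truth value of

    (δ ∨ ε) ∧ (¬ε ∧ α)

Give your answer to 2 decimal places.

0.16

δ ∨ ε = max(a, b) on (0.52, 0.84) = 0.84
¬ε = 1 − 0.84 = 0.16
¬ε ∧ α = min(a, b) on (0.16, 0.67) = 0.16
(δ ∨ ε) ∧ (¬ε ∧ α) = min(a, b) on (0.84, 0.16) = 0.16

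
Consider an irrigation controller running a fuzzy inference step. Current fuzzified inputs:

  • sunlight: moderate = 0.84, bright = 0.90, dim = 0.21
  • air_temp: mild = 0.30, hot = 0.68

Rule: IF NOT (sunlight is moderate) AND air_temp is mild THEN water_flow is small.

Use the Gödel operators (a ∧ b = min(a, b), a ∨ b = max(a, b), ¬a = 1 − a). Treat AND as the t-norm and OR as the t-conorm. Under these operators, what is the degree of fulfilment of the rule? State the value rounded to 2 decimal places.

firing strength: ¬moderate=1−0.84=0.16, mild=0.30; AND[min(a, b)] → w = 0.16

0.16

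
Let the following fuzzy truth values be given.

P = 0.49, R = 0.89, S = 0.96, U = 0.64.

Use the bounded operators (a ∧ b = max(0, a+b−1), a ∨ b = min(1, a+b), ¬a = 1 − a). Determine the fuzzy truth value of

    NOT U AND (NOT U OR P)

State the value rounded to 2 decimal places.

NOT U = 1 − 0.64 = 0.36
NOT U = 1 − 0.64 = 0.36
NOT U OR P = min(1, a+b) on (0.36, 0.49) = 0.85
NOT U AND (NOT U OR P) = max(0, a+b−1) on (0.36, 0.85) = 0.21

0.21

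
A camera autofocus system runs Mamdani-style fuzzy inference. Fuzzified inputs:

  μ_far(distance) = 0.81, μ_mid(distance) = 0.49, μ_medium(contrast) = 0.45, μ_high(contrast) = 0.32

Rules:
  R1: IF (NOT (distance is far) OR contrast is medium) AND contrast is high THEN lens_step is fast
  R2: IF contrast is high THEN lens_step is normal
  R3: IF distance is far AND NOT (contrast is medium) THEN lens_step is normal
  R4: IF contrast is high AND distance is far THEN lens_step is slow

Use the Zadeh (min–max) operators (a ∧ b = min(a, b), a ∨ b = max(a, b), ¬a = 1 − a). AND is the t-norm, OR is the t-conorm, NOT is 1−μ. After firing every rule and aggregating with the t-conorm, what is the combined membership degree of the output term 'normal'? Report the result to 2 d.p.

R1: (¬far=1−0.81=0.19 OR medium=0.45) = 0.45; AND[min(a, b)] with high=0.32 → w = 0.32
R2: high=0.32 → w = 0.32
R3: far=0.81, ¬medium=1−0.45=0.55; AND[min(a, b)] → w = 0.55
R4: high=0.32, far=0.81; AND[min(a, b)] → w = 0.32
Rules with consequent 'normal': {R2, R3} → strengths 0.32, 0.55
Aggregate via t-conorm [max(a, b)]: 0.55

0.55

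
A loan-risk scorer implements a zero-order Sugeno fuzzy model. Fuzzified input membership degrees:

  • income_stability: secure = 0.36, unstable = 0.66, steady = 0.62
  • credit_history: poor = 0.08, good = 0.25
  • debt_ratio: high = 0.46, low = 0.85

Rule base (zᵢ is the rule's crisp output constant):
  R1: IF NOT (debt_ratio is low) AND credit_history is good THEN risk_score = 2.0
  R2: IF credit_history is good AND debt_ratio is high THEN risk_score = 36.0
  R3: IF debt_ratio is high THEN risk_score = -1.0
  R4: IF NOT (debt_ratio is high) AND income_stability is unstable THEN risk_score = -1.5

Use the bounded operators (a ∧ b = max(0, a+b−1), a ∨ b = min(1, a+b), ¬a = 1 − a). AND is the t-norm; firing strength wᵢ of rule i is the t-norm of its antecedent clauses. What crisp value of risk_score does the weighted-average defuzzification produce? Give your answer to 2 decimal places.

R1 (z=2.0): ¬low=1−0.85=0.15, good=0.25; AND[max(0, a+b−1)] → w = 0.00
R2 (z=36.0): good=0.25, high=0.46; AND[max(0, a+b−1)] → w = 0.00
R3 (z=-1.0): high=0.46 → w = 0.46
R4 (z=-1.5): ¬high=1−0.46=0.54, unstable=0.66; AND[max(0, a+b−1)] → w = 0.20
Weighted average = (0.00·2.0 + 0.00·36.0 + 0.46·-1.0 + 0.20·-1.5) / (0.00 + 0.00 + 0.46 + 0.20)
  = -0.7600 / 0.6600 = -1.15

-1.15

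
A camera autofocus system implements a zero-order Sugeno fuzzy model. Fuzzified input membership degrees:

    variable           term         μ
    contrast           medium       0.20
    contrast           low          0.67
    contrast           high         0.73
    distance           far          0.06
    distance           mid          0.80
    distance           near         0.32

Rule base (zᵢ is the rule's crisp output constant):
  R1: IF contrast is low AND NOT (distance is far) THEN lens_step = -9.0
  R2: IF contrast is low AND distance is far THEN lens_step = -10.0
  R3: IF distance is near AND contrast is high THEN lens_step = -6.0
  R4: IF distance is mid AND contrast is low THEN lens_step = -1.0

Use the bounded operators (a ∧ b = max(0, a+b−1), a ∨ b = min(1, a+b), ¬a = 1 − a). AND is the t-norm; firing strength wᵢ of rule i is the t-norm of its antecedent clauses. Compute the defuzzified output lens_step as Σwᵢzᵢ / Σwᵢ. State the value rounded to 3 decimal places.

-5.540

R1 (z=-9.0): low=0.67, ¬far=1−0.06=0.94; AND[max(0, a+b−1)] → w = 0.61
R2 (z=-10.0): low=0.67, far=0.06; AND[max(0, a+b−1)] → w = 0.00
R3 (z=-6.0): near=0.32, high=0.73; AND[max(0, a+b−1)] → w = 0.05
R4 (z=-1.0): mid=0.80, low=0.67; AND[max(0, a+b−1)] → w = 0.47
Weighted average = (0.61·-9.0 + 0.00·-10.0 + 0.05·-6.0 + 0.47·-1.0) / (0.61 + 0.00 + 0.05 + 0.47)
  = -6.2600 / 1.1300 = -5.540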